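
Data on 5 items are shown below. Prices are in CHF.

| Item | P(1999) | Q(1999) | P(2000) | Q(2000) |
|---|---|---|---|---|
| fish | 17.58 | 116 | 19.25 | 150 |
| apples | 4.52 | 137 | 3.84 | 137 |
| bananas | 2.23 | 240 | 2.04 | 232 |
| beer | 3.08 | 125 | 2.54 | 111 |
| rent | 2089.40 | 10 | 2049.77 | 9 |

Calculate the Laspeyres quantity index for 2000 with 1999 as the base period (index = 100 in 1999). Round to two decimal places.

93.66

Laspeyres quantity index uses base-period prices as weights.
ΣP(1999)·Q(2000) = 17.58×150 + 4.52×137 + 2.23×232 + 3.08×111 + 2089.40×9 = 2637 + 619.24 + 517.36 + 341.88 + 18804.6 = 22920.08
ΣP(1999)·Q(1999) = 17.58×116 + 4.52×137 + 2.23×240 + 3.08×125 + 2089.40×10 = 2039.28 + 619.24 + 535.2 + 385 + 20894 = 24472.72
Index = 22920.08 / 24472.72 × 100 = 93.6556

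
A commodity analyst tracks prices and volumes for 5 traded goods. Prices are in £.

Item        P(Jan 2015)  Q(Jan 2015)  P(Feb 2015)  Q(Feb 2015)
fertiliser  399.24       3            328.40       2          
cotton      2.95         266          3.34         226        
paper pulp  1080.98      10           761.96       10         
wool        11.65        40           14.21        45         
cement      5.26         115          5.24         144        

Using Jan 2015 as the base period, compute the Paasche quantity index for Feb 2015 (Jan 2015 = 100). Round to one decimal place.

Paasche quantity index uses current-period prices as weights.
ΣP(Feb 2015)·Q(Feb 2015) = 328.40×2 + 3.34×226 + 761.96×10 + 14.21×45 + 5.24×144 = 656.8 + 754.84 + 7619.6 + 639.45 + 754.56 = 10425.25
ΣP(Feb 2015)·Q(Jan 2015) = 328.40×3 + 3.34×266 + 761.96×10 + 14.21×40 + 5.24×115 = 985.2 + 888.44 + 7619.6 + 568.4 + 602.6 = 10664.24
Index = 10425.25 / 10664.24 × 100 = 97.7590

97.8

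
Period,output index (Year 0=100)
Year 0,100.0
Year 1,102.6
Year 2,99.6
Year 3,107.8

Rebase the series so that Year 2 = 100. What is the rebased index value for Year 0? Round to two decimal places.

Rebased(Year 0) = 100.0 / 99.6 × 100 = 100.4016

100.40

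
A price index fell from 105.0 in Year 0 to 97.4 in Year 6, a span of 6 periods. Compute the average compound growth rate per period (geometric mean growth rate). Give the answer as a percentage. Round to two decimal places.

-1.24%

Growth factor = (97.4/105.0)^(1/6) = (0.927619)^(1/6) = 0.987556
Growth rate = 0.987556 − 1 = -0.012444 = -1.2444%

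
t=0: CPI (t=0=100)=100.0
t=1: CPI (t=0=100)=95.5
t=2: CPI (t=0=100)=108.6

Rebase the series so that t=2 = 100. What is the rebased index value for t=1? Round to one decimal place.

87.9

Rebased(t=1) = 95.5 / 108.6 × 100 = 87.9374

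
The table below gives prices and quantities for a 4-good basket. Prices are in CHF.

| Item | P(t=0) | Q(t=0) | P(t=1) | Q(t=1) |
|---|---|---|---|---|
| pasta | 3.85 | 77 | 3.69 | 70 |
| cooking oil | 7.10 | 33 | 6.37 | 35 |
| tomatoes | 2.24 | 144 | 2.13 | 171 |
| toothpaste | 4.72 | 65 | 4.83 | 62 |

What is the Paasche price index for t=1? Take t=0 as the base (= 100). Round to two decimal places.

95.92

Paasche price index uses current-period quantities as weights.
ΣP(t=1)·Q(t=1) = 3.69×70 + 6.37×35 + 2.13×171 + 4.83×62 = 258.3 + 222.95 + 364.23 + 299.46 = 1144.94
ΣP(t=0)·Q(t=1) = 3.85×70 + 7.10×35 + 2.24×171 + 4.72×62 = 269.5 + 248.5 + 383.04 + 292.64 = 1193.68
Index = 1144.94 / 1193.68 × 100 = 95.9168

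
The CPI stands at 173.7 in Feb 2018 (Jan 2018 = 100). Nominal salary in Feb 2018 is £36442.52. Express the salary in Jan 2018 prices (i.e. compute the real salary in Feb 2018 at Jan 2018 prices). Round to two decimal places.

20980.15

Real = Nominal ÷ (Index/100) = 36442.52 ÷ (173.7/100)
     = 36442.52 ÷ 1.737 = 20980.1497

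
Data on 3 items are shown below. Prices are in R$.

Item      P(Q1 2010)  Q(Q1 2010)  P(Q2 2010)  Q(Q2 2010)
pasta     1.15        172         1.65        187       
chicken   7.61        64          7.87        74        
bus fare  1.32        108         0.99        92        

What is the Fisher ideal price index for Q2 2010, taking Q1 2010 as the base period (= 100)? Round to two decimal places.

108.63

Laspeyres component (base-period weights):
ΣP(Q2 2010)Q(Q1 2010) = 1.65×172 + 7.87×64 + 0.99×108 = 283.8 + 503.68 + 106.92 = 894.4
ΣP(Q1 2010)Q(Q1 2010) = 1.15×172 + 7.61×64 + 1.32×108 = 197.8 + 487.04 + 142.56 = 827.4
L = 894.4 / 827.4 × 100 = 108.0977
Paasche component (current-period weights):
ΣP(Q2 2010)Q(Q2 2010) = 1.65×187 + 7.87×74 + 0.99×92 = 308.55 + 582.38 + 91.08 = 982.01
ΣP(Q1 2010)Q(Q2 2010) = 1.15×187 + 7.61×74 + 1.32×92 = 215.05 + 563.14 + 121.44 = 899.63
P = 982.01 / 899.63 × 100 = 109.1571
Fisher = √(L × P) = √(108.0977 × 109.1571) = 108.6261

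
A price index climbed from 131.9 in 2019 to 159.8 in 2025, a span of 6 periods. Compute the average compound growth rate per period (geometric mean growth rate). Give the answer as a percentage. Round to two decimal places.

3.25%

Growth factor = (159.8/131.9)^(1/6) = (1.211524)^(1/6) = 1.032497
Growth rate = 1.032497 − 1 = 0.032497 = 3.2497%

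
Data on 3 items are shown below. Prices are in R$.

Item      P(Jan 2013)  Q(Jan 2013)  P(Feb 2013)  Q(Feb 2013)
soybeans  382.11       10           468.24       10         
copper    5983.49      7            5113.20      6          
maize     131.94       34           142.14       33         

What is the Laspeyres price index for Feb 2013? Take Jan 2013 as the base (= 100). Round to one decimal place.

Laspeyres price index uses base-period quantities as weights.
ΣP(Feb 2013)·Q(Jan 2013) = 468.24×10 + 5113.20×7 + 142.14×34 = 4682.4 + 35792.4 + 4832.76 = 45307.56
ΣP(Jan 2013)·Q(Jan 2013) = 382.11×10 + 5983.49×7 + 131.94×34 = 3821.1 + 41884.43 + 4485.96 = 50191.49
Index = 45307.56 / 50191.49 × 100 = 90.2694

90.3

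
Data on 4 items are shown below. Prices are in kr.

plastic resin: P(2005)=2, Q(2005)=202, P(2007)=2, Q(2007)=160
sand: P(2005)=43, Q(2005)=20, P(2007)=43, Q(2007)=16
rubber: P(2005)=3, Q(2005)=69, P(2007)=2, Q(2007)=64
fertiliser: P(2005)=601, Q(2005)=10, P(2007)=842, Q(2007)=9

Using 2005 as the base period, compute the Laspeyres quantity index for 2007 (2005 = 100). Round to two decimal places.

Laspeyres quantity index uses base-period prices as weights.
ΣP(2005)·Q(2007) = 2×160 + 43×16 + 3×64 + 601×9 = 320 + 688 + 192 + 5409 = 6609
ΣP(2005)·Q(2005) = 2×202 + 43×20 + 3×69 + 601×10 = 404 + 860 + 207 + 6010 = 7481
Index = 6609 / 7481 × 100 = 88.3438

88.34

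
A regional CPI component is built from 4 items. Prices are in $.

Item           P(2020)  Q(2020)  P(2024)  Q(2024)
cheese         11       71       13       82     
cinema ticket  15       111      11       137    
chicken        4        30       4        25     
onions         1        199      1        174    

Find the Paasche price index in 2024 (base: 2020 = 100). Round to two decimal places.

Paasche price index uses current-period quantities as weights.
ΣP(2024)·Q(2024) = 13×82 + 11×137 + 4×25 + 1×174 = 1066 + 1507 + 100 + 174 = 2847
ΣP(2020)·Q(2024) = 11×82 + 15×137 + 4×25 + 1×174 = 902 + 2055 + 100 + 174 = 3231
Index = 2847 / 3231 × 100 = 88.1151

88.12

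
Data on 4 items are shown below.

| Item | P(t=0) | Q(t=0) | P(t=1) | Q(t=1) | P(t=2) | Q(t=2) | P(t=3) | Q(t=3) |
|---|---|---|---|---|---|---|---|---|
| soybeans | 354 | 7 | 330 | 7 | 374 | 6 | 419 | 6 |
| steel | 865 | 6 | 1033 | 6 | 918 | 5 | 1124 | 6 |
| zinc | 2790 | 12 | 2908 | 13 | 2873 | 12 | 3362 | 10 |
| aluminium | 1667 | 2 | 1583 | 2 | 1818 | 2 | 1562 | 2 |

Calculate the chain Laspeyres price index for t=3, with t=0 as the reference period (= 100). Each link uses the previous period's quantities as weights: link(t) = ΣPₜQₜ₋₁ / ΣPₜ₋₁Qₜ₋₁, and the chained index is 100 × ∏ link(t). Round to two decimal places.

Link t=0→t=1:
ΣP(t=1)Q(t=0) = 330×7 + 1033×6 + 2908×12 + 1583×2 = 2310 + 6198 + 34896 + 3166 = 46570
ΣP(t=0)Q(t=0) = 354×7 + 865×6 + 2790×12 + 1667×2 = 2478 + 5190 + 33480 + 3334 = 44482
link = 46570/44482 = 1.046940
Link t=1→t=2:
ΣP(t=2)Q(t=1) = 374×7 + 918×6 + 2873×13 + 1818×2 = 2618 + 5508 + 37349 + 3636 = 49111
ΣP(t=1)Q(t=1) = 330×7 + 1033×6 + 2908×13 + 1583×2 = 2310 + 6198 + 37804 + 3166 = 49478
link = 49111/49478 = 0.992583
Link t=2→t=3:
ΣP(t=3)Q(t=2) = 419×6 + 1124×5 + 3362×12 + 1562×2 = 2514 + 5620 + 40344 + 3124 = 51602
ΣP(t=2)Q(t=2) = 374×6 + 918×5 + 2873×12 + 1818×2 = 2244 + 4590 + 34476 + 3636 = 44946
link = 51602/44946 = 1.148089
Chained index = 100 × 1.046940 × 0.992583 × 1.148089 = 119.3065

119.31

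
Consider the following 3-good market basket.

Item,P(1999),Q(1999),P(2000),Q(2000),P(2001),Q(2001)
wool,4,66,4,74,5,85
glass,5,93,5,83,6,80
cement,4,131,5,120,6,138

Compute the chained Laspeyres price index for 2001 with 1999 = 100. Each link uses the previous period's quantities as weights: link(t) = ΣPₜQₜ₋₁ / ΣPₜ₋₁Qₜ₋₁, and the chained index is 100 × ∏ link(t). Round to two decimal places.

Link 1999→2000:
ΣP(2000)Q(1999) = 4×66 + 5×93 + 5×131 = 264 + 465 + 655 = 1384
ΣP(1999)Q(1999) = 4×66 + 5×93 + 4×131 = 264 + 465 + 524 = 1253
link = 1384/1253 = 1.104549
Link 2000→2001:
ΣP(2001)Q(2000) = 5×74 + 6×83 + 6×120 = 370 + 498 + 720 = 1588
ΣP(2000)Q(2000) = 4×74 + 5×83 + 5×120 = 296 + 415 + 600 = 1311
link = 1588/1311 = 1.211289
Chained index = 100 × 1.104549 × 1.211289 = 133.7928

133.79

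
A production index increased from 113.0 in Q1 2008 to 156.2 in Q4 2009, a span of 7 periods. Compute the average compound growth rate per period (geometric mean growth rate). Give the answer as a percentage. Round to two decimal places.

Growth factor = (156.2/113.0)^(1/7) = (1.382301)^(1/7) = 1.047336
Growth rate = 1.047336 − 1 = 0.047336 = 4.7336%

4.73%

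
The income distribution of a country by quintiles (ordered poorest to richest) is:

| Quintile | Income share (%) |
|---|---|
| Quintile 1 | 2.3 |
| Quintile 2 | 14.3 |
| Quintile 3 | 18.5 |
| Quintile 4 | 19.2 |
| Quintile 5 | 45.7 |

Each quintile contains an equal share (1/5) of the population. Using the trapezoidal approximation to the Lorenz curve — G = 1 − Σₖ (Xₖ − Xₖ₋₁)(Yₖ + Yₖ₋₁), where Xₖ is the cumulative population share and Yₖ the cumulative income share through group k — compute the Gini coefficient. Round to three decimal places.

0.367

Cumulative income shares Yₖ: 0.0230, 0.1660, 0.3510, 0.5430, 1.0000
Σ (Xₖ−Xₖ₋₁)(Yₖ+Yₖ₋₁) = (1/5)(0.0230+0.0000) + (1/5)(0.1660+0.0230) + (1/5)(0.3510+0.1660) + (1/5)(0.5430+0.3510) + (1/5)(1.0000+0.5430)
  = 0.0046 + 0.0378 + 0.1034 + 0.1788 + 0.3086 = 0.6332
G = 1 − 0.6332 = 0.3668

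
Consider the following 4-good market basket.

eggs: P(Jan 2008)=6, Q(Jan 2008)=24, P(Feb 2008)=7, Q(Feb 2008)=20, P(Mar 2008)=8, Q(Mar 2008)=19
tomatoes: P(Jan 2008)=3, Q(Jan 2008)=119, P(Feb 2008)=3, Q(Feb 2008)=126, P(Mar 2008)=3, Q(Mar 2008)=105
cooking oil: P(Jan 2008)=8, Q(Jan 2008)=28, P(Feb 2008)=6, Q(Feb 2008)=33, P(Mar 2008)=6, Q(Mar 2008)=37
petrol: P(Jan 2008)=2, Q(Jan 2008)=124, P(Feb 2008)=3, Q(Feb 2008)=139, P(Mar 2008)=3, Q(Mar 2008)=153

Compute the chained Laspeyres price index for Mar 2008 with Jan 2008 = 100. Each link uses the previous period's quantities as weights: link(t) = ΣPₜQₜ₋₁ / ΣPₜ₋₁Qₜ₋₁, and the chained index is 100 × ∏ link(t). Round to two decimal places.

111.39

Link Jan 2008→Feb 2008:
ΣP(Feb 2008)Q(Jan 2008) = 7×24 + 3×119 + 6×28 + 3×124 = 168 + 357 + 168 + 372 = 1065
ΣP(Jan 2008)Q(Jan 2008) = 6×24 + 3×119 + 8×28 + 2×124 = 144 + 357 + 224 + 248 = 973
link = 1065/973 = 1.094553
Link Feb 2008→Mar 2008:
ΣP(Mar 2008)Q(Feb 2008) = 8×20 + 3×126 + 6×33 + 3×139 = 160 + 378 + 198 + 417 = 1153
ΣP(Feb 2008)Q(Feb 2008) = 7×20 + 3×126 + 6×33 + 3×139 = 140 + 378 + 198 + 417 = 1133
link = 1153/1133 = 1.017652
Chained index = 100 × 1.094553 × 1.017652 = 111.3874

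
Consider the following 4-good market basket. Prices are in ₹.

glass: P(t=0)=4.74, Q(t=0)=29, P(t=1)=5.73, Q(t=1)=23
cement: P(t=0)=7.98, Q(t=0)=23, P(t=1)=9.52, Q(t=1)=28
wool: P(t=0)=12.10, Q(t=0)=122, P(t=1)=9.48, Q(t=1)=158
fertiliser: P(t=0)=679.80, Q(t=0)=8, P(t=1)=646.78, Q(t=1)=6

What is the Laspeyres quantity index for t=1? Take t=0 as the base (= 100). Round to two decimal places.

87.39

Laspeyres quantity index uses base-period prices as weights.
ΣP(t=0)·Q(t=1) = 4.74×23 + 7.98×28 + 12.10×158 + 679.80×6 = 109.02 + 223.44 + 1911.8 + 4078.8 = 6323.06
ΣP(t=0)·Q(t=0) = 4.74×29 + 7.98×23 + 12.10×122 + 679.80×8 = 137.46 + 183.54 + 1476.2 + 5438.4 = 7235.6
Index = 6323.06 / 7235.6 × 100 = 87.3882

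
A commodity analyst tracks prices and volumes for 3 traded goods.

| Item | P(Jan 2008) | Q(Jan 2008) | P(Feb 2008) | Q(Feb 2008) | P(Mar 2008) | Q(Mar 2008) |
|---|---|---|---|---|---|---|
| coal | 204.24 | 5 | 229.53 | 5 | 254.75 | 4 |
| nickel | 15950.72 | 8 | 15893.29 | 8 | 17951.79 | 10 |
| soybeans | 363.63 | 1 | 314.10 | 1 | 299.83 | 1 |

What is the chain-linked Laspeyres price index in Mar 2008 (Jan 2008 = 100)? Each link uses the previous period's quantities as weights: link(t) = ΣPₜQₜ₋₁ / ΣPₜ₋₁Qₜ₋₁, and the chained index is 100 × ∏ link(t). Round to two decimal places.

112.56

Link Jan 2008→Feb 2008:
ΣP(Feb 2008)Q(Jan 2008) = 229.53×5 + 15893.29×8 + 314.10×1 = 1147.65 + 127146.32 + 314.1 = 128608.07
ΣP(Jan 2008)Q(Jan 2008) = 204.24×5 + 15950.72×8 + 363.63×1 = 1021.2 + 127605.76 + 363.63 = 128990.59
link = 128608.07/128990.59 = 0.997035
Link Feb 2008→Mar 2008:
ΣP(Mar 2008)Q(Feb 2008) = 254.75×5 + 17951.79×8 + 299.83×1 = 1273.75 + 143614.32 + 299.83 = 145187.9
ΣP(Feb 2008)Q(Feb 2008) = 229.53×5 + 15893.29×8 + 314.10×1 = 1147.65 + 127146.32 + 314.1 = 128608.07
link = 145187.9/128608.07 = 1.128917
Chained index = 100 × 0.997035 × 1.128917 = 112.5570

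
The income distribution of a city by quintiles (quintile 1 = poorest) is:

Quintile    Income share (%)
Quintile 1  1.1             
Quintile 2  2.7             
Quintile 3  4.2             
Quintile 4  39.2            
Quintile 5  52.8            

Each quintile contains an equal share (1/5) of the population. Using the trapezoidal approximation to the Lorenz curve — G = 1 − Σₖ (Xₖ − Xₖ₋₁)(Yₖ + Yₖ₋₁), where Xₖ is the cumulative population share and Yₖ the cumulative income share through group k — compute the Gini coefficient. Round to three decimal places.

Cumulative income shares Yₖ: 0.0110, 0.0380, 0.0800, 0.4720, 1.0000
Σ (Xₖ−Xₖ₋₁)(Yₖ+Yₖ₋₁) = (1/5)(0.0110+0.0000) + (1/5)(0.0380+0.0110) + (1/5)(0.0800+0.0380) + (1/5)(0.4720+0.0800) + (1/5)(1.0000+0.4720)
  = 0.0022 + 0.0098 + 0.0236 + 0.1104 + 0.2944 = 0.4404
G = 1 − 0.4404 = 0.5596

0.560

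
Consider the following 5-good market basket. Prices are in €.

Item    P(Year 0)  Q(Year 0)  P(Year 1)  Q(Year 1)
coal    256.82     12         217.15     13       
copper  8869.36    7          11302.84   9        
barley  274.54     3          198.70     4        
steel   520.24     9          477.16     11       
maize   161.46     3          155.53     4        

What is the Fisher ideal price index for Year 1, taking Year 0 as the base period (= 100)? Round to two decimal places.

122.55

Laspeyres component (base-period weights):
ΣP(Year 1)Q(Year 0) = 217.15×12 + 11302.84×7 + 198.70×3 + 477.16×9 + 155.53×3 = 2605.8 + 79119.88 + 596.1 + 4294.44 + 466.59 = 87082.81
ΣP(Year 0)Q(Year 0) = 256.82×12 + 8869.36×7 + 274.54×3 + 520.24×9 + 161.46×3 = 3081.84 + 62085.52 + 823.62 + 4682.16 + 484.38 = 71157.52
L = 87082.81 / 71157.52 × 100 = 122.3803
Paasche component (current-period weights):
ΣP(Year 1)Q(Year 1) = 217.15×13 + 11302.84×9 + 198.70×4 + 477.16×11 + 155.53×4 = 2822.95 + 101725.56 + 794.8 + 5248.76 + 622.12 = 111214.19
ΣP(Year 0)Q(Year 1) = 256.82×13 + 8869.36×9 + 274.54×4 + 520.24×11 + 161.46×4 = 3338.66 + 79824.24 + 1098.16 + 5722.64 + 645.84 = 90629.54
P = 111214.19 / 90629.54 × 100 = 122.7130
Fisher = √(L × P) = √(122.3803 × 122.7130) = 122.5465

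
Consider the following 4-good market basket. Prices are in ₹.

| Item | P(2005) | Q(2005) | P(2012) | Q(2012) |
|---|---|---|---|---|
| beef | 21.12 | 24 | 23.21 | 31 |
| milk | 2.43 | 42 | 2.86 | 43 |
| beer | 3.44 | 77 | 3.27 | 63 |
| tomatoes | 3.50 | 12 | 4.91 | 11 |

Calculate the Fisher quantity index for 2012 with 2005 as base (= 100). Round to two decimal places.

111.19

Laspeyres component (base-period weights):
ΣP(2005)Q(2012) = 21.12×31 + 2.43×43 + 3.44×63 + 3.50×11 = 654.72 + 104.49 + 216.72 + 38.5 = 1014.43
ΣP(2005)Q(2005) = 21.12×24 + 2.43×42 + 3.44×77 + 3.50×12 = 506.88 + 102.06 + 264.88 + 42 = 915.82
L = 1014.43 / 915.82 × 100 = 110.7674
Paasche component (current-period weights):
ΣP(2012)Q(2012) = 23.21×31 + 2.86×43 + 3.27×63 + 4.91×11 = 719.51 + 122.98 + 206.01 + 54.01 = 1102.51
ΣP(2012)Q(2005) = 23.21×24 + 2.86×42 + 3.27×77 + 4.91×12 = 557.04 + 120.12 + 251.79 + 58.92 = 987.87
P = 1102.51 / 987.87 × 100 = 111.6048
Fisher = √(L × P) = √(110.7674 × 111.6048) = 111.1853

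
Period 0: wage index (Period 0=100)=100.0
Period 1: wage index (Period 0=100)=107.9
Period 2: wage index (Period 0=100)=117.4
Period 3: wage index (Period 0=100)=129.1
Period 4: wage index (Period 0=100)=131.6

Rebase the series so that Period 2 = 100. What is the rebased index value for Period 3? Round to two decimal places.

Rebased(Period 3) = 129.1 / 117.4 × 100 = 109.9659

109.97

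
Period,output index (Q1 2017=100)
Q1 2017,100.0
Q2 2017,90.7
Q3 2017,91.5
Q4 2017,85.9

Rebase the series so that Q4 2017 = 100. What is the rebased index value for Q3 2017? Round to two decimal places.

106.52

Rebased(Q3 2017) = 91.5 / 85.9 × 100 = 106.5192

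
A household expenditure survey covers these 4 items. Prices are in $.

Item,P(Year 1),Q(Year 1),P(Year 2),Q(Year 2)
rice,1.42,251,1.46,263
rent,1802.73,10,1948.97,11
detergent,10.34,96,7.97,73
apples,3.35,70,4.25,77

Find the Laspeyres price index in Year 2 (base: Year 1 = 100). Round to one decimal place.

Laspeyres price index uses base-period quantities as weights.
ΣP(Year 2)·Q(Year 1) = 1.46×251 + 1948.97×10 + 7.97×96 + 4.25×70 = 366.46 + 19489.7 + 765.12 + 297.5 = 20918.78
ΣP(Year 1)·Q(Year 1) = 1.42×251 + 1802.73×10 + 10.34×96 + 3.35×70 = 356.42 + 18027.3 + 992.64 + 234.5 = 19610.86
Index = 20918.78 / 19610.86 × 100 = 106.6694

106.7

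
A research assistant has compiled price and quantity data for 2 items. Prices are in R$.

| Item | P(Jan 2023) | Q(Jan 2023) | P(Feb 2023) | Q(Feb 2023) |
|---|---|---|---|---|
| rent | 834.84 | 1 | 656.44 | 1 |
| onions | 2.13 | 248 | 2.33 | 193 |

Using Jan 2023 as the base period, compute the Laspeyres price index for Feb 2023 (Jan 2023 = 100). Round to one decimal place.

Laspeyres price index uses base-period quantities as weights.
ΣP(Feb 2023)·Q(Jan 2023) = 656.44×1 + 2.33×248 = 656.44 + 577.84 = 1234.28
ΣP(Jan 2023)·Q(Jan 2023) = 834.84×1 + 2.13×248 = 834.84 + 528.24 = 1363.08
Index = 1234.28 / 1363.08 × 100 = 90.5508

90.6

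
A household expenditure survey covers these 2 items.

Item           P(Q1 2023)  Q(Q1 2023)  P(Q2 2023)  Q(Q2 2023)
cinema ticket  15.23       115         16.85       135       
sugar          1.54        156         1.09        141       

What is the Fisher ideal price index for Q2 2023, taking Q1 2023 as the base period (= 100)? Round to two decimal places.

Laspeyres component (base-period weights):
ΣP(Q2 2023)Q(Q1 2023) = 16.85×115 + 1.09×156 = 1937.75 + 170.04 = 2107.79
ΣP(Q1 2023)Q(Q1 2023) = 15.23×115 + 1.54×156 = 1751.45 + 240.24 = 1991.69
L = 2107.79 / 1991.69 × 100 = 105.8292
Paasche component (current-period weights):
ΣP(Q2 2023)Q(Q2 2023) = 16.85×135 + 1.09×141 = 2274.75 + 153.69 = 2428.44
ΣP(Q1 2023)Q(Q2 2023) = 15.23×135 + 1.54×141 = 2056.05 + 217.14 = 2273.19
P = 2428.44 / 2273.19 × 100 = 106.8296
Fisher = √(L × P) = √(105.8292 × 106.8296) = 106.3282

106.33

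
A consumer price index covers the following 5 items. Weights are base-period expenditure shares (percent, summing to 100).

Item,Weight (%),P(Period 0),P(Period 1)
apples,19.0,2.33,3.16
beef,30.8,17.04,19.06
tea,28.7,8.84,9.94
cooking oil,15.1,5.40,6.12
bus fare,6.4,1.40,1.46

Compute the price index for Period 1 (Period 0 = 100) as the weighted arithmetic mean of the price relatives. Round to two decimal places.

apples: 19.0 × (3.16/2.33) = 19.0 × 1.356223 = 25.7682
beef: 30.8 × (19.06/17.04) = 30.8 × 1.118545 = 34.4512
tea: 28.7 × (9.94/8.84) = 28.7 × 1.124434 = 32.2713
cooking oil: 15.1 × (6.12/5.40) = 15.1 × 1.133333 = 17.1133
bus fare: 6.4 × (1.46/1.40) = 6.4 × 1.042857 = 6.6743
Index = Σ wᵢ·(p₁ᵢ/p₀ᵢ) = 25.7682 + 34.4512 + 32.2713 + 17.1133 + 6.6743 = 116.2783

116.28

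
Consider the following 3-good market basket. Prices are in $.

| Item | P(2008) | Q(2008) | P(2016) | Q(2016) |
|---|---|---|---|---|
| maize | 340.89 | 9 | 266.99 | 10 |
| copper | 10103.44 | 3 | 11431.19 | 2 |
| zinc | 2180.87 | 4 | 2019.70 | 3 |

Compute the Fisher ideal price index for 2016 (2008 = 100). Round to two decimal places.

105.55

Laspeyres component (base-period weights):
ΣP(2016)Q(2008) = 266.99×9 + 11431.19×3 + 2019.70×4 = 2402.91 + 34293.57 + 8078.8 = 44775.28
ΣP(2008)Q(2008) = 340.89×9 + 10103.44×3 + 2180.87×4 = 3068.01 + 30310.32 + 8723.48 = 42101.81
L = 44775.28 / 42101.81 × 100 = 106.3500
Paasche component (current-period weights):
ΣP(2016)Q(2016) = 266.99×10 + 11431.19×2 + 2019.70×3 = 2669.9 + 22862.38 + 6059.1 = 31591.38
ΣP(2008)Q(2016) = 340.89×10 + 10103.44×2 + 2180.87×3 = 3408.9 + 20206.88 + 6542.61 = 30158.39
P = 31591.38 / 30158.39 × 100 = 104.7515
Fisher = √(L × P) = √(106.3500 × 104.7515) = 105.5478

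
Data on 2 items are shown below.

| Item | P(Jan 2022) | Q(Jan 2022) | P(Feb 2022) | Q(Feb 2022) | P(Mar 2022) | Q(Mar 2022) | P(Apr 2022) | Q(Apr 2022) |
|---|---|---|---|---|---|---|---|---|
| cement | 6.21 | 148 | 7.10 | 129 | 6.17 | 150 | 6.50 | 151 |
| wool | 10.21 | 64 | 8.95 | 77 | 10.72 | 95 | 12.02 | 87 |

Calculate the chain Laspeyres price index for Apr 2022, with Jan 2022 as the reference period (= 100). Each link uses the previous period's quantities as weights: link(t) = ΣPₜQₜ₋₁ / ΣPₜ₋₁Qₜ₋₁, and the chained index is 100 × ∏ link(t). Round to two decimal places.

Link Jan 2022→Feb 2022:
ΣP(Feb 2022)Q(Jan 2022) = 7.10×148 + 8.95×64 = 1050.8 + 572.8 = 1623.6
ΣP(Jan 2022)Q(Jan 2022) = 6.21×148 + 10.21×64 = 919.08 + 653.44 = 1572.52
link = 1623.6/1572.52 = 1.032483
Link Feb 2022→Mar 2022:
ΣP(Mar 2022)Q(Feb 2022) = 6.17×129 + 10.72×77 = 795.93 + 825.44 = 1621.37
ΣP(Feb 2022)Q(Feb 2022) = 7.10×129 + 8.95×77 = 915.9 + 689.15 = 1605.05
link = 1621.37/1605.05 = 1.010168
Link Mar 2022→Apr 2022:
ΣP(Apr 2022)Q(Mar 2022) = 6.50×150 + 12.02×95 = 975 + 1141.9 = 2116.9
ΣP(Mar 2022)Q(Mar 2022) = 6.17×150 + 10.72×95 = 925.5 + 1018.4 = 1943.9
link = 2116.9/1943.9 = 1.088996
Chained index = 100 × 1.032483 × 1.010168 × 1.088996 = 113.5803

113.58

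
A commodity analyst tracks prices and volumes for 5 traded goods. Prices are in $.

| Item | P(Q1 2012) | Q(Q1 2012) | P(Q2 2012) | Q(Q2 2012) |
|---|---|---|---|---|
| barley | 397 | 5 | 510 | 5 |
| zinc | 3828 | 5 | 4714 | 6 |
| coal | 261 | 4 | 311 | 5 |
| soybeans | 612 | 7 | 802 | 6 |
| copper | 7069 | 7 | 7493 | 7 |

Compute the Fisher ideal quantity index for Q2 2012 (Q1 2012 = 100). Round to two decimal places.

Laspeyres component (base-period weights):
ΣP(Q1 2012)Q(Q2 2012) = 397×5 + 3828×6 + 261×5 + 612×6 + 7069×7 = 1985 + 22968 + 1305 + 3672 + 49483 = 79413
ΣP(Q1 2012)Q(Q1 2012) = 397×5 + 3828×5 + 261×4 + 612×7 + 7069×7 = 1985 + 19140 + 1044 + 4284 + 49483 = 75936
L = 79413 / 75936 × 100 = 104.5789
Paasche component (current-period weights):
ΣP(Q2 2012)Q(Q2 2012) = 510×5 + 4714×6 + 311×5 + 802×6 + 7493×7 = 2550 + 28284 + 1555 + 4812 + 52451 = 89652
ΣP(Q2 2012)Q(Q1 2012) = 510×5 + 4714×5 + 311×4 + 802×7 + 7493×7 = 2550 + 23570 + 1244 + 5614 + 52451 = 85429
P = 89652 / 85429 × 100 = 104.9433
Fisher = √(L × P) = √(104.5789 × 104.9433) = 104.7609

104.76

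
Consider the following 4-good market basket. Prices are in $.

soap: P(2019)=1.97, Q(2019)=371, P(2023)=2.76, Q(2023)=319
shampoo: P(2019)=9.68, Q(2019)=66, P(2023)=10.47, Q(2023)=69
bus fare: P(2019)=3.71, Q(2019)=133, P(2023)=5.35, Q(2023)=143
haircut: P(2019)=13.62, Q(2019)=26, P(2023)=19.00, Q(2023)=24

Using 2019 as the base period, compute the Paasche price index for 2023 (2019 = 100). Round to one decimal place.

Paasche price index uses current-period quantities as weights.
ΣP(2023)·Q(2023) = 2.76×319 + 10.47×69 + 5.35×143 + 19.00×24 = 880.44 + 722.43 + 765.05 + 456 = 2823.92
ΣP(2019)·Q(2023) = 1.97×319 + 9.68×69 + 3.71×143 + 13.62×24 = 628.43 + 667.92 + 530.53 + 326.88 = 2153.76
Index = 2823.92 / 2153.76 × 100 = 131.1158

131.1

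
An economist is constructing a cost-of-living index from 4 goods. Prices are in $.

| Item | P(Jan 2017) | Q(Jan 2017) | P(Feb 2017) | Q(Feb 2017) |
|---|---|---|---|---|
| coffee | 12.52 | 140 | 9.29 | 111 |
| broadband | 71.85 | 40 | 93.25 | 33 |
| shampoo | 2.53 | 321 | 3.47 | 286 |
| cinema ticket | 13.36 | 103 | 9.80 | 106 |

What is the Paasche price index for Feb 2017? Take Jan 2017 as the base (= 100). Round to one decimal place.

104.1

Paasche price index uses current-period quantities as weights.
ΣP(Feb 2017)·Q(Feb 2017) = 9.29×111 + 93.25×33 + 3.47×286 + 9.80×106 = 1031.19 + 3077.25 + 992.42 + 1038.8 = 6139.66
ΣP(Jan 2017)·Q(Feb 2017) = 12.52×111 + 71.85×33 + 2.53×286 + 13.36×106 = 1389.72 + 2371.05 + 723.58 + 1416.16 = 5900.51
Index = 6139.66 / 5900.51 × 100 = 104.0530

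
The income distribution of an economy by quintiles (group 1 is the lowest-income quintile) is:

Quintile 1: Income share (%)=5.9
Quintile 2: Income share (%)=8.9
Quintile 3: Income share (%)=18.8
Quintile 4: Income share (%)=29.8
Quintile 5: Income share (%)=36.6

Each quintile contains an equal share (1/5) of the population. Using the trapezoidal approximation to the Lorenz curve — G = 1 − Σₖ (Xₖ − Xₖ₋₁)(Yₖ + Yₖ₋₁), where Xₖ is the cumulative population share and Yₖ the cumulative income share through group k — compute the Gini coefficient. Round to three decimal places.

0.329

Cumulative income shares Yₖ: 0.0590, 0.1480, 0.3360, 0.6340, 1.0000
Σ (Xₖ−Xₖ₋₁)(Yₖ+Yₖ₋₁) = (1/5)(0.0590+0.0000) + (1/5)(0.1480+0.0590) + (1/5)(0.3360+0.1480) + (1/5)(0.6340+0.3360) + (1/5)(1.0000+0.6340)
  = 0.0118 + 0.0414 + 0.0968 + 0.1940 + 0.3268 = 0.6708
G = 1 − 0.6708 = 0.3292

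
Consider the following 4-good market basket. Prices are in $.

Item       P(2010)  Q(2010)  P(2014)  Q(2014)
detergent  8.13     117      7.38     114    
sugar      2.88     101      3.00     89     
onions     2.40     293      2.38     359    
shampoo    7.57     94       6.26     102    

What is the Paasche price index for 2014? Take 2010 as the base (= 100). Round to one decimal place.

92.3

Paasche price index uses current-period quantities as weights.
ΣP(2014)·Q(2014) = 7.38×114 + 3.00×89 + 2.38×359 + 6.26×102 = 841.32 + 267 + 854.42 + 638.52 = 2601.26
ΣP(2010)·Q(2014) = 8.13×114 + 2.88×89 + 2.40×359 + 7.57×102 = 926.82 + 256.32 + 861.6 + 772.14 = 2816.88
Index = 2601.26 / 2816.88 × 100 = 92.3454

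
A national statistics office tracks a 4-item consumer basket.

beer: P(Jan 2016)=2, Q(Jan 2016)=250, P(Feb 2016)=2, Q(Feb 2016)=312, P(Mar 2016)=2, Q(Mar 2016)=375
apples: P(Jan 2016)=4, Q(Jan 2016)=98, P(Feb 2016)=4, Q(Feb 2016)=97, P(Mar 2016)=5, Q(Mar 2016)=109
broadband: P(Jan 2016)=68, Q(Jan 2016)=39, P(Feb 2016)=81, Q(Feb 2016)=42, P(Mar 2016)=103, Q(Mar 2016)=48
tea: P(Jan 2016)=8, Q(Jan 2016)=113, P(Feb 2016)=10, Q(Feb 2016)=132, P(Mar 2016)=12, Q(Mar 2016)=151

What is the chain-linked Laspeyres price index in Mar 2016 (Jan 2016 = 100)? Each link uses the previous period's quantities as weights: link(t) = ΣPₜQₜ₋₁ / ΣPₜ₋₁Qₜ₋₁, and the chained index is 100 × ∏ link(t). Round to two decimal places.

Link Jan 2016→Feb 2016:
ΣP(Feb 2016)Q(Jan 2016) = 2×250 + 4×98 + 81×39 + 10×113 = 500 + 392 + 3159 + 1130 = 5181
ΣP(Jan 2016)Q(Jan 2016) = 2×250 + 4×98 + 68×39 + 8×113 = 500 + 392 + 2652 + 904 = 4448
link = 5181/4448 = 1.164793
Link Feb 2016→Mar 2016:
ΣP(Mar 2016)Q(Feb 2016) = 2×312 + 5×97 + 103×42 + 12×132 = 624 + 485 + 4326 + 1584 = 7019
ΣP(Feb 2016)Q(Feb 2016) = 2×312 + 4×97 + 81×42 + 10×132 = 624 + 388 + 3402 + 1320 = 5734
link = 7019/5734 = 1.224102
Chained index = 100 × 1.164793 × 1.224102 = 142.5825

142.58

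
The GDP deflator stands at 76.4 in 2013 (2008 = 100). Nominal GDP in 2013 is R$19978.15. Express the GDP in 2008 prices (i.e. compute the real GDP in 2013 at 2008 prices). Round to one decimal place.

Real = Nominal ÷ (Index/100) = 19978.15 ÷ (76.4/100)
     = 19978.15 ÷ 0.764 = 26149.4110

26149.4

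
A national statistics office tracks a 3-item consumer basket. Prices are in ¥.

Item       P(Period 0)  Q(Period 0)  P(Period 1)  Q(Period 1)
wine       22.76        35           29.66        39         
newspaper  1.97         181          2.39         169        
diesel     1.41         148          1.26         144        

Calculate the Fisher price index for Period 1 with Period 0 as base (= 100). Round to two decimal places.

122.03

Laspeyres component (base-period weights):
ΣP(Period 1)Q(Period 0) = 29.66×35 + 2.39×181 + 1.26×148 = 1038.1 + 432.59 + 186.48 = 1657.17
ΣP(Period 0)Q(Period 0) = 22.76×35 + 1.97×181 + 1.41×148 = 796.6 + 356.57 + 208.68 = 1361.85
L = 1657.17 / 1361.85 × 100 = 121.6852
Paasche component (current-period weights):
ΣP(Period 1)Q(Period 1) = 29.66×39 + 2.39×169 + 1.26×144 = 1156.74 + 403.91 + 181.44 = 1742.09
ΣP(Period 0)Q(Period 1) = 22.76×39 + 1.97×169 + 1.41×144 = 887.64 + 332.93 + 203.04 = 1423.61
P = 1742.09 / 1423.61 × 100 = 122.3713
Fisher = √(L × P) = √(121.6852 × 122.3713) = 122.0278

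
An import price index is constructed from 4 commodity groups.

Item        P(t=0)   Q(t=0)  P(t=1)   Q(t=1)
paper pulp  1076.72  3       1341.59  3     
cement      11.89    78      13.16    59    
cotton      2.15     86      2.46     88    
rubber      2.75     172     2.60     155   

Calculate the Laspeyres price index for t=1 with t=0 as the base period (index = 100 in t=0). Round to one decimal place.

118.6

Laspeyres price index uses base-period quantities as weights.
ΣP(t=1)·Q(t=0) = 1341.59×3 + 13.16×78 + 2.46×86 + 2.60×172 = 4024.77 + 1026.48 + 211.56 + 447.2 = 5710.01
ΣP(t=0)·Q(t=0) = 1076.72×3 + 11.89×78 + 2.15×86 + 2.75×172 = 3230.16 + 927.42 + 184.9 + 473 = 4815.48
Index = 5710.01 / 4815.48 × 100 = 118.5761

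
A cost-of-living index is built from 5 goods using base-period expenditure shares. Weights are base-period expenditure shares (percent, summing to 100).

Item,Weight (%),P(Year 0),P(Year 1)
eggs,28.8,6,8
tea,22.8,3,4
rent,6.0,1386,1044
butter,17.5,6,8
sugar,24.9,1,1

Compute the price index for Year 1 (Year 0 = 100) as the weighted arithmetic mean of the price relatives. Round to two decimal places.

121.55

eggs: 28.8 × (8/6) = 28.8 × 1.333333 = 38.4000
tea: 22.8 × (4/3) = 22.8 × 1.333333 = 30.4000
rent: 6.0 × (1044/1386) = 6.0 × 0.753247 = 4.5195
butter: 17.5 × (8/6) = 17.5 × 1.333333 = 23.3333
sugar: 24.9 × (1/1) = 24.9 × 1.000000 = 24.9000
Index = Σ wᵢ·(p₁ᵢ/p₀ᵢ) = 38.4000 + 30.4000 + 4.5195 + 23.3333 + 24.9000 = 121.5528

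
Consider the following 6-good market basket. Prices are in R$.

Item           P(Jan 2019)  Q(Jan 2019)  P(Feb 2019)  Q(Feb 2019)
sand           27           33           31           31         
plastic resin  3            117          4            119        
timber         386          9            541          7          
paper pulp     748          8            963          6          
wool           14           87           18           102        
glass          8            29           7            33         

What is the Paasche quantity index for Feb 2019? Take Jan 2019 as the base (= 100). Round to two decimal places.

82.54

Paasche quantity index uses current-period prices as weights.
ΣP(Feb 2019)·Q(Feb 2019) = 31×31 + 4×119 + 541×7 + 963×6 + 18×102 + 7×33 = 961 + 476 + 3787 + 5778 + 1836 + 231 = 13069
ΣP(Feb 2019)·Q(Jan 2019) = 31×33 + 4×117 + 541×9 + 963×8 + 18×87 + 7×29 = 1023 + 468 + 4869 + 7704 + 1566 + 203 = 15833
Index = 13069 / 15833 × 100 = 82.5428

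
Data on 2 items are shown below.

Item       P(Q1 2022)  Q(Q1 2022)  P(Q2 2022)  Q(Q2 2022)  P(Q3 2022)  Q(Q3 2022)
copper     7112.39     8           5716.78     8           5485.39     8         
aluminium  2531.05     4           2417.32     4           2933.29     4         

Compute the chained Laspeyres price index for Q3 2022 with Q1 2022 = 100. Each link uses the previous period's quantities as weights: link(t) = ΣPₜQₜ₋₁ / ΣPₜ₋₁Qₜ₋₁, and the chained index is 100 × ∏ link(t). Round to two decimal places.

82.98

Link Q1 2022→Q2 2022:
ΣP(Q2 2022)Q(Q1 2022) = 5716.78×8 + 2417.32×4 = 45734.24 + 9669.28 = 55403.52
ΣP(Q1 2022)Q(Q1 2022) = 7112.39×8 + 2531.05×4 = 56899.12 + 10124.2 = 67023.32
link = 55403.52/67023.32 = 0.826630
Link Q2 2022→Q3 2022:
ΣP(Q3 2022)Q(Q2 2022) = 5485.39×8 + 2933.29×4 = 43883.12 + 11733.16 = 55616.28
ΣP(Q2 2022)Q(Q2 2022) = 5716.78×8 + 2417.32×4 = 45734.24 + 9669.28 = 55403.52
link = 55616.28/55403.52 = 1.003840
Chained index = 100 × 0.826630 × 1.003840 = 82.9805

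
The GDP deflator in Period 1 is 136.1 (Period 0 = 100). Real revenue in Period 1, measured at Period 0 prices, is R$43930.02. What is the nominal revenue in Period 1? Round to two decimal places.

59788.76

Nominal = Real × (Index/100) = 43930.02 × (136.1/100)
        = 43930.02 × 1.361 = 59788.7572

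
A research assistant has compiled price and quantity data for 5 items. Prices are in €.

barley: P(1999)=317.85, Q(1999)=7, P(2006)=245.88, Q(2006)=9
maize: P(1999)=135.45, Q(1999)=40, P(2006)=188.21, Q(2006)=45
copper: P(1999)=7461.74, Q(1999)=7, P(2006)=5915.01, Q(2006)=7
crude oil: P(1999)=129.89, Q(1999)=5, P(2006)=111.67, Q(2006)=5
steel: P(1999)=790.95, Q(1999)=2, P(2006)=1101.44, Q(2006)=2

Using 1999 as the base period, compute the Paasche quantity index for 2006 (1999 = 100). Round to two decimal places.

102.68

Paasche quantity index uses current-period prices as weights.
ΣP(2006)·Q(2006) = 245.88×9 + 188.21×45 + 5915.01×7 + 111.67×5 + 1101.44×2 = 2212.92 + 8469.45 + 41405.07 + 558.35 + 2202.88 = 54848.67
ΣP(2006)·Q(1999) = 245.88×7 + 188.21×40 + 5915.01×7 + 111.67×5 + 1101.44×2 = 1721.16 + 7528.4 + 41405.07 + 558.35 + 2202.88 = 53415.86
Index = 54848.67 / 53415.86 × 100 = 102.6824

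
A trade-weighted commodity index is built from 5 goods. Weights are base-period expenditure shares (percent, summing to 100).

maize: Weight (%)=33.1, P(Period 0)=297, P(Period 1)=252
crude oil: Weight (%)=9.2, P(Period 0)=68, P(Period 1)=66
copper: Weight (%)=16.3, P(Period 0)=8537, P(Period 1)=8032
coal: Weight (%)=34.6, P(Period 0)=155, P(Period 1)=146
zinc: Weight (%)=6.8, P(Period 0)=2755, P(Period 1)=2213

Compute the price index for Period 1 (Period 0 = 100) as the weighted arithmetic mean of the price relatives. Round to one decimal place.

maize: 33.1 × (252/297) = 33.1 × 0.848485 = 28.0848
crude oil: 9.2 × (66/68) = 9.2 × 0.970588 = 8.9294
copper: 16.3 × (8032/8537) = 16.3 × 0.940846 = 15.3358
coal: 34.6 × (146/155) = 34.6 × 0.941935 = 32.5910
zinc: 6.8 × (2213/2755) = 6.8 × 0.803267 = 5.4622
Index = Σ wᵢ·(p₁ᵢ/p₀ᵢ) = 28.0848 + 8.9294 + 15.3358 + 32.5910 + 5.4622 = 90.4032

90.4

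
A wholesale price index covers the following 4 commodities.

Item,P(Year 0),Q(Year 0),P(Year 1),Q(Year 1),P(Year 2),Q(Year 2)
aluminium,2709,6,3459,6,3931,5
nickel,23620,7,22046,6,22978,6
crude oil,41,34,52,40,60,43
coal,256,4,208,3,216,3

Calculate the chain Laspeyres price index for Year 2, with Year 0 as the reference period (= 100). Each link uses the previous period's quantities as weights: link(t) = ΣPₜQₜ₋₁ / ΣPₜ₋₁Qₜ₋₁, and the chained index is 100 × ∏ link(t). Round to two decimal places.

Link Year 0→Year 1:
ΣP(Year 1)Q(Year 0) = 3459×6 + 22046×7 + 52×34 + 208×4 = 20754 + 154322 + 1768 + 832 = 177676
ΣP(Year 0)Q(Year 0) = 2709×6 + 23620×7 + 41×34 + 256×4 = 16254 + 165340 + 1394 + 1024 = 184012
link = 177676/184012 = 0.965567
Link Year 1→Year 2:
ΣP(Year 2)Q(Year 1) = 3931×6 + 22978×6 + 60×40 + 216×3 = 23586 + 137868 + 2400 + 648 = 164502
ΣP(Year 1)Q(Year 1) = 3459×6 + 22046×6 + 52×40 + 208×3 = 20754 + 132276 + 2080 + 624 = 155734
link = 164502/155734 = 1.056301
Chained index = 100 × 0.965567 × 1.056301 = 101.9930

101.99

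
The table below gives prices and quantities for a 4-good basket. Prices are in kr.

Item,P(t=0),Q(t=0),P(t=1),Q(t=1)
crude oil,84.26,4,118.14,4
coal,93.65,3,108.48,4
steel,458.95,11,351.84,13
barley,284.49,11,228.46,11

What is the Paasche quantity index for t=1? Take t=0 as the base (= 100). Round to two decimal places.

Paasche quantity index uses current-period prices as weights.
ΣP(t=1)·Q(t=1) = 118.14×4 + 108.48×4 + 351.84×13 + 228.46×11 = 472.56 + 433.92 + 4573.92 + 2513.06 = 7993.46
ΣP(t=1)·Q(t=0) = 118.14×4 + 108.48×3 + 351.84×11 + 228.46×11 = 472.56 + 325.44 + 3870.24 + 2513.06 = 7181.3
Index = 7993.46 / 7181.3 × 100 = 111.3094

111.31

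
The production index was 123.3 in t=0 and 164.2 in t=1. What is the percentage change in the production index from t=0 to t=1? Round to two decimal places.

Change = (164.2 − 123.3) / 123.3 × 100
       = 40.9 / 123.3 × 100 = 33.1711%

33.17%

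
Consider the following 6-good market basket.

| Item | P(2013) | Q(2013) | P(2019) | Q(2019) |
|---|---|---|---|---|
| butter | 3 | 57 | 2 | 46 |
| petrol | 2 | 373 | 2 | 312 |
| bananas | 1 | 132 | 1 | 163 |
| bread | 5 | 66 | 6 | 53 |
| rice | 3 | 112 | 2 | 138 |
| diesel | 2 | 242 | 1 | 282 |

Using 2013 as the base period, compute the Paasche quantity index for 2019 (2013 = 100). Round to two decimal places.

Paasche quantity index uses current-period prices as weights.
ΣP(2019)·Q(2019) = 2×46 + 2×312 + 1×163 + 6×53 + 2×138 + 1×282 = 92 + 624 + 163 + 318 + 276 + 282 = 1755
ΣP(2019)·Q(2013) = 2×57 + 2×373 + 1×132 + 6×66 + 2×112 + 1×242 = 114 + 746 + 132 + 396 + 224 + 242 = 1854
Index = 1755 / 1854 × 100 = 94.6602

94.66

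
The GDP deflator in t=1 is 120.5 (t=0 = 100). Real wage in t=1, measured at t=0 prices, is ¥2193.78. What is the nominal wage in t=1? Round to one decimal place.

Nominal = Real × (Index/100) = 2193.78 × (120.5/100)
        = 2193.78 × 1.205 = 2643.5049

2643.5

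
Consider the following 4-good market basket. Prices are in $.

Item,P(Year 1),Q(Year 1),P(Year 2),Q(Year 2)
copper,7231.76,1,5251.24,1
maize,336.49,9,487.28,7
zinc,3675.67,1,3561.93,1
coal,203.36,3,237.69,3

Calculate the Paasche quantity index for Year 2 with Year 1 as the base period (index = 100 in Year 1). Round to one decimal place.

Paasche quantity index uses current-period prices as weights.
ΣP(Year 2)·Q(Year 2) = 5251.24×1 + 487.28×7 + 3561.93×1 + 237.69×3 = 5251.24 + 3410.96 + 3561.93 + 713.07 = 12937.2
ΣP(Year 2)·Q(Year 1) = 5251.24×1 + 487.28×9 + 3561.93×1 + 237.69×3 = 5251.24 + 4385.52 + 3561.93 + 713.07 = 13911.76
Index = 12937.2 / 13911.76 × 100 = 92.9947

93.0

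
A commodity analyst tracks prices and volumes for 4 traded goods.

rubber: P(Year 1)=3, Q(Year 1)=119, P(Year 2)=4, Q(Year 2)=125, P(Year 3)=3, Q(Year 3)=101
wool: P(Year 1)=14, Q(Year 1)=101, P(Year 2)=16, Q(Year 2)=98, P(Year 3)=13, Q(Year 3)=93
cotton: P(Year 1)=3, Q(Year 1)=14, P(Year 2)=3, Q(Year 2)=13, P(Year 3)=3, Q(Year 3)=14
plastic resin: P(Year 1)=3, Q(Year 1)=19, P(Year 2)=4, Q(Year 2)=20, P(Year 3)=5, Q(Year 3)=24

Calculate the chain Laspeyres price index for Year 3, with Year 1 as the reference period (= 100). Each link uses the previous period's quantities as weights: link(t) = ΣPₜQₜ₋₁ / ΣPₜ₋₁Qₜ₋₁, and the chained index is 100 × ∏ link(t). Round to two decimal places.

Link Year 1→Year 2:
ΣP(Year 2)Q(Year 1) = 4×119 + 16×101 + 3×14 + 4×19 = 476 + 1616 + 42 + 76 = 2210
ΣP(Year 1)Q(Year 1) = 3×119 + 14×101 + 3×14 + 3×19 = 357 + 1414 + 42 + 57 = 1870
link = 2210/1870 = 1.181818
Link Year 2→Year 3:
ΣP(Year 3)Q(Year 2) = 3×125 + 13×98 + 3×13 + 5×20 = 375 + 1274 + 39 + 100 = 1788
ΣP(Year 2)Q(Year 2) = 4×125 + 16×98 + 3×13 + 4×20 = 500 + 1568 + 39 + 80 = 2187
link = 1788/2187 = 0.817558
Chained index = 100 × 1.181818 × 0.817558 = 96.6205

96.62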